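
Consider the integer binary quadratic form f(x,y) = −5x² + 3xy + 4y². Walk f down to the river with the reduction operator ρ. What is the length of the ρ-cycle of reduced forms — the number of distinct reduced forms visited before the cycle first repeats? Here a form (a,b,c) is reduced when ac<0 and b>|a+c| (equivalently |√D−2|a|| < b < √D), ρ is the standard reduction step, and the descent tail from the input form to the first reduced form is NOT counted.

D = 89, ⌊√D⌋ = 9
river: ρ → (4,5,-4)
river: ρ → (-4,3,5)
river: ρ → (5,7,-2)
river: ρ → (-2,9,1)
river: ρ → (1,9,-2)
river: ρ → (-2,7,5)
river: ρ → (5,3,-4)
river: ρ → (-4,5,4)
river: ρ → (4,3,-5)
river: ρ → (-5,7,2)
river: ρ → (2,9,-1)
river: ρ → (-1,9,2)
river: ρ → (2,7,-5)
river: ρ → (-5,3,4)
ρ-cycle length = 14 (tail of 0 descent steps not counted)

14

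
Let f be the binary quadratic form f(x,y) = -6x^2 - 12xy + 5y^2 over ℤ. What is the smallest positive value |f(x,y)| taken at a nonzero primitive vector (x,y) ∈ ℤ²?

descent: ρ → (5,12,-6)  [lands on river]
river: ρ → (-6,12,5)
river: ρ → (5,8,-10)
river: ρ → (-10,12,3)
river: ρ → (3,12,-10)
river: ρ → (-10,8,5)
closes: descent 1, river 6
min |a| on river = 3

3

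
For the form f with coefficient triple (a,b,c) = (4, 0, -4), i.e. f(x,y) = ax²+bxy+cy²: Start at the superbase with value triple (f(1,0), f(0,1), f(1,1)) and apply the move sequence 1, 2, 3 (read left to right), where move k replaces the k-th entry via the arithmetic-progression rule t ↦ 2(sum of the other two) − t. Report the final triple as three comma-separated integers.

start (4,-4,0) = (f(1,0),f(0,1),f(1,1))
replace slot 1: 2·((-4)+0) − 4 = -12 → (-12,-4,0)
replace slot 2: 2·((-12)+0) − (-4) = -20 → (-12,-20,0)
replace slot 3: 2·((-12)+(-20)) − 0 = -64 → (-12,-20,-64)

-12,-20,-64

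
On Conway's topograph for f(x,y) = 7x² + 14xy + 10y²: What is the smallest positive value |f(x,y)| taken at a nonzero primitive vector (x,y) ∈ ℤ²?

translate: b→0 (≡14 mod 14), so (7,14,10)→(7,0,3)
flip: (7,0,3)→(3,0,7)
reduced (well bottom): (3,0,7) with a≤c, −a<b≤a
well minimum = a = 3

3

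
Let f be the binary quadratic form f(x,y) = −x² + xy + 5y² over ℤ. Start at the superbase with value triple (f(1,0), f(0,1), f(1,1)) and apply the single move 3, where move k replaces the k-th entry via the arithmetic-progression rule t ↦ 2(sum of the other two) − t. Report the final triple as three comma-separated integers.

start (-1,5,5) = (f(1,0),f(0,1),f(1,1))
replace slot 3: 2·((-1)+5) − 5 = 3 → (-1,5,3)

-1,5,3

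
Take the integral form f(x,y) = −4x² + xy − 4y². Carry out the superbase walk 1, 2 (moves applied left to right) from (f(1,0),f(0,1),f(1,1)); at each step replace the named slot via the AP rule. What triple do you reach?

start (-4,-4,-7) = (f(1,0),f(0,1),f(1,1))
replace slot 1: 2·((-4)+(-7)) − (-4) = -18 → (-18,-4,-7)
replace slot 2: 2·((-18)+(-7)) − (-4) = -46 → (-18,-46,-7)

-18,-46,-7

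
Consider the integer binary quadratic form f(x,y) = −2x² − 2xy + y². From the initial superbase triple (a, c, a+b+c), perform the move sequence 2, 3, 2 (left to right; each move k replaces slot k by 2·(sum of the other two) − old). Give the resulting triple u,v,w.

start (-2,1,-3) = (f(1,0),f(0,1),f(1,1))
replace slot 2: 2·((-2)+(-3)) − 1 = -11 → (-2,-11,-3)
replace slot 3: 2·((-2)+(-11)) − (-3) = -23 → (-2,-11,-23)
replace slot 2: 2·((-2)+(-23)) − (-11) = -39 → (-2,-39,-23)

-2,-39,-23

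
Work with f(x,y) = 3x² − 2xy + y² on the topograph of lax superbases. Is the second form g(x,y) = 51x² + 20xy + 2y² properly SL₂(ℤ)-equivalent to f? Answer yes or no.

D₁ = -8, D₂ = -8
f: flip: (3,-2,1)→(1,2,3)
f: translate: b→0 (≡2 mod 2), so (1,2,3)→(1,0,2)
f: reduced (well bottom): (1,0,2) with a≤c, −a<b≤a
g: flip: (51,20,2)→(2,-20,51)
g: translate: b→0 (≡-20 mod 4), so (2,-20,51)→(2,0,1)
g: flip: (2,0,1)→(1,0,2)
g: reduced (well bottom): (1,0,2) with a≤c, −a<b≤a
reduced forms (1, 0, 2) vs (1, 0, 2) ⇒ equivalent

yes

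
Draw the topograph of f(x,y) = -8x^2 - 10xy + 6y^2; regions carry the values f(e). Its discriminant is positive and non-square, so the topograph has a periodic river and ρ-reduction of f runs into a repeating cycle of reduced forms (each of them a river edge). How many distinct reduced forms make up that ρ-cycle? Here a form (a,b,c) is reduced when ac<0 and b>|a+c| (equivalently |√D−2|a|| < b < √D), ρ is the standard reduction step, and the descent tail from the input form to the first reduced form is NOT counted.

D = 292, ⌊√D⌋ = 17
descent: ρ → (6,10,-8)  [lands on river]
river: ρ → (-8,6,8)
river: ρ → (8,10,-6)
river: ρ → (-6,14,4)
river: ρ → (4,10,-12)
river: ρ → (-12,14,2)
river: ρ → (2,14,-12)
river: ρ → (-12,10,4)
river: ρ → (4,14,-6)
river: ρ → (-6,10,8)
river: ρ → (8,6,-8)
river: ρ → (-8,10,6)
river: ρ → (6,14,-4)
river: ρ → (-4,10,12)
river: ρ → (12,14,-2)
river: ρ → (-2,14,12)
river: ρ → (12,10,-4)
river: ρ → (-4,14,6)
ρ-cycle length = 18 (tail of 1 descent step not counted)

18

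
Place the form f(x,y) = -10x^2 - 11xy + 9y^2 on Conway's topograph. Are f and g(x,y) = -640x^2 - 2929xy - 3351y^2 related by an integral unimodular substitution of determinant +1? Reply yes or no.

D₁ = 481, D₂ = 481
river cycle of f (length 30): (9, 11, -10), (-10, 9, 10), (10, 11, -9), (-9, 7, 12), (12, 17, -4), (-4, 15, 16), (16, 17, -3), (-3, 19, 10), (10, 21, -1), (-1, 21, 10), … (20 more)
river cycle of g (length 30): (-10, 9, 10), (10, 11, -9), (-9, 7, 12), (12, 17, -4), (-4, 15, 16), (16, 17, -3), (-3, 19, 10), (10, 21, -1), (-1, 21, 10), (10, 19, -3), … (20 more)
cycles coincide ⇒ equivalent

yes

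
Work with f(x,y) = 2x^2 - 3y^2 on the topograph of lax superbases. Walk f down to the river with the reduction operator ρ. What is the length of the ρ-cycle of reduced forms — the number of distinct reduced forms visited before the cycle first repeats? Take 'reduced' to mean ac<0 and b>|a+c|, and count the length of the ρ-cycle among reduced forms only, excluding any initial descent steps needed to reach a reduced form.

D = 24, ⌊√D⌋ = 4
descent: ρ → (-3,0,2)
descent: ρ → (2,4,-1)  [lands on river]
river: ρ → (-1,4,2)
ρ-cycle length = 2 (tail of 2 descent steps not counted)

2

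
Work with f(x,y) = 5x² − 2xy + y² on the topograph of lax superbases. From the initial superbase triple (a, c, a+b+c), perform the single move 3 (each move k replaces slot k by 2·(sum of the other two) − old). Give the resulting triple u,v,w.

start (5,1,4) = (f(1,0),f(0,1),f(1,1))
replace slot 3: 2·(5+1) − 4 = 8 → (5,1,8)

5,1,8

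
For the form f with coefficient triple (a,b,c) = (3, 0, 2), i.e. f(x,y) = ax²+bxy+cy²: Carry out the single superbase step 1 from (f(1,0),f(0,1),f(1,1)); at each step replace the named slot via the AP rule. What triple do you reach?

start (3,2,5) = (f(1,0),f(0,1),f(1,1))
replace slot 1: 2·(2+5) − 3 = 11 → (11,2,5)

11,2,5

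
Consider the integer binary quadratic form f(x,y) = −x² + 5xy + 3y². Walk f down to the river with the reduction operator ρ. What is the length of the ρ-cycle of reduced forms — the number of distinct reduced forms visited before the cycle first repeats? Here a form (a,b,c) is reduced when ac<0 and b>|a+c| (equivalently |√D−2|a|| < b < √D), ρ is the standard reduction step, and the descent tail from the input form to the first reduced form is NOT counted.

D = 37, ⌊√D⌋ = 6
river: ρ → (3,1,-3)
river: ρ → (-3,5,1)
river: ρ → (1,5,-3)
river: ρ → (-3,1,3)
river: ρ → (3,5,-1)
river: ρ → (-1,5,3)
ρ-cycle length = 6 (tail of 0 descent steps not counted)

6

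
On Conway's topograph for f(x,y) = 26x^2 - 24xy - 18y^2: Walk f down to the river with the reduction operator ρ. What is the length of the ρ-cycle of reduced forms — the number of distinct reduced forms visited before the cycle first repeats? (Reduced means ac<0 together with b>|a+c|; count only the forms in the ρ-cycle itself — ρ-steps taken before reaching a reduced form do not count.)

D = 2448, ⌊√D⌋ = 49
descent: ρ → (-18,24,26)  [lands on river]
river: ρ → (26,28,-16)
river: ρ → (-16,36,18)
river: ρ → (18,36,-16)
river: ρ → (-16,28,26)
river: ρ → (26,24,-18)
river: ρ → (-18,48,2)
river: ρ → (2,48,-18)
ρ-cycle length = 8 (tail of 1 descent step not counted)

8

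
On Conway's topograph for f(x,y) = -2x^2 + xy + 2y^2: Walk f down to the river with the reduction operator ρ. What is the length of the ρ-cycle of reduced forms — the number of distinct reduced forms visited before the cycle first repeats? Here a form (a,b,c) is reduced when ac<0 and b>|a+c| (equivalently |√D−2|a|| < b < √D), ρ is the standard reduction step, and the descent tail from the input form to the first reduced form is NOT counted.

D = 17, ⌊√D⌋ = 4
river: ρ → (2,3,-1)
river: ρ → (-1,3,2)
river: ρ → (2,1,-2)
river: ρ → (-2,3,1)
river: ρ → (1,3,-2)
river: ρ → (-2,1,2)
ρ-cycle length = 6 (tail of 0 descent steps not counted)

6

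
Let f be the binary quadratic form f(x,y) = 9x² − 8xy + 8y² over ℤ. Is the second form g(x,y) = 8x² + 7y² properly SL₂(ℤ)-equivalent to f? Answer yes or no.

D₁ = -224, D₂ = -224
f: flip: (9,-8,8)→(8,8,9)
f: reduced (well bottom): (8,8,9) with a≤c, −a<b≤a
g: flip: (8,0,7)→(7,0,8)
g: reduced (well bottom): (7,0,8) with a≤c, −a<b≤a
reduced forms (8, 8, 9) vs (7, 0, 8) ⇒ inequivalent

no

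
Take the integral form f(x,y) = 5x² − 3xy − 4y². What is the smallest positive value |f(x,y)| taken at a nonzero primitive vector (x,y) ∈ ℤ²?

descent: ρ → (-4,3,5)  [lands on river]
river: ρ → (5,7,-2)
river: ρ → (-2,9,1)
river: ρ → (1,9,-2)
river: ρ → (-2,7,5)
river: ρ → (5,3,-4)
river: ρ → (-4,5,4)
river: ρ → (4,3,-5)
river: ρ → (-5,7,2)
river: ρ → (2,9,-1)
river: ρ → (-1,9,2)
river: ρ → (2,7,-5)
river: ρ → (-5,3,4)
river: ρ → (4,5,-4)
closes: descent 1, river 14
min |a| on river = 1

1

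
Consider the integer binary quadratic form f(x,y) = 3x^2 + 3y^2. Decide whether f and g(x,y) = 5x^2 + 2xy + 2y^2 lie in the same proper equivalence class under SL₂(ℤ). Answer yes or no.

D₁ = -36, D₂ = -36
f: reduced (well bottom): (3,0,3) with a≤c, −a<b≤a
g: flip: (5,2,2)→(2,-2,5)
g: translate: b→2 (≡-2 mod 4), so (2,-2,5)→(2,2,5)
g: reduced (well bottom): (2,2,5) with a≤c, −a<b≤a
reduced forms (3, 0, 3) vs (2, 2, 5) ⇒ inequivalent

no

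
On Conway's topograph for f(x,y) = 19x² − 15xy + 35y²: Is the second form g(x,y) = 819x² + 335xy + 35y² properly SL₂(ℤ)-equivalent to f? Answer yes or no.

D₁ = -2435, D₂ = -2435
f: reduced (well bottom): (19,-15,35) with a≤c, −a<b≤a
g: flip: (819,335,35)→(35,-335,819)
g: translate: b→15 (≡-335 mod 70), so (35,-335,819)→(35,15,19)
g: flip: (35,15,19)→(19,-15,35)
g: reduced (well bottom): (19,-15,35) with a≤c, −a<b≤a
reduced forms (19, -15, 35) vs (19, -15, 35) ⇒ equivalent

yes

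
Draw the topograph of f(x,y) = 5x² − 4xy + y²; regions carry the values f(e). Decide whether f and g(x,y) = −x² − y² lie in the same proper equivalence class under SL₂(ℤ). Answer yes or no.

D₁ = -4, D₂ = -4
f: flip: (5,-4,1)→(1,4,5)
f: translate: b→0 (≡4 mod 2), so (1,4,5)→(1,0,1)
f: reduced (well bottom): (1,0,1) with a≤c, −a<b≤a
g is negative-definite; reduce −g:
−g: reduced (well bottom): (1,0,1) with a≤c, −a<b≤a
flip sign back: reduced form of g is (-1,0,-1)
reduced forms (1, 0, 1) vs (-1, 0, -1) ⇒ inequivalent

no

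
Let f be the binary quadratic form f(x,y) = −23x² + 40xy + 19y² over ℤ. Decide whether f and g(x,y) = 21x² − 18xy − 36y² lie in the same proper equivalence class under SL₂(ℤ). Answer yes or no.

D₁ = 3348, D₂ = 3348
river cycle of f (length 12): (19, 36, -27), (-27, 18, 28), (28, 38, -17), (-17, 30, 36), (36, 42, -11), (-11, 46, 28), (28, 10, -29), (-29, 48, 9), (9, 42, -44), (-44, 46, 7), … (2 more)
river cycle of g (length 10): (-36, 18, 21), (21, 24, -33), (-33, 42, 12), (12, 54, -9), (-9, 54, 12), (12, 42, -33), (-33, 24, 21), (21, 18, -36), (-36, 54, 3), (3, 54, -36)
cycles differ ⇒ inequivalent

no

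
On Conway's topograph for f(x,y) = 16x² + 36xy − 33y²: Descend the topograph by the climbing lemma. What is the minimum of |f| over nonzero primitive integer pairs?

river: ρ → (-33,30,19)
river: ρ → (19,46,-17)
river: ρ → (-17,56,4)
river: ρ → (4,56,-17)
river: ρ → (-17,46,19)
river: ρ → (19,30,-33)
river: ρ → (-33,36,16)
river: ρ → (16,28,-41)
river: ρ → (-41,54,3)
river: ρ → (3,54,-41)
river: ρ → (-41,28,16)
river: ρ → (16,36,-33)
closes: descent 0, river 12
min |a| on river = 3

3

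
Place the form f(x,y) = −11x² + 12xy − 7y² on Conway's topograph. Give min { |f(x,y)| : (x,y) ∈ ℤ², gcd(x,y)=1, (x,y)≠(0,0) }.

translate: b→10 (≡-12 mod 22), so (11,-12,7)→(11,10,6)
flip: (11,10,6)→(6,-10,11)
translate: b→2 (≡-10 mod 12), so (6,-10,11)→(6,2,7)
reduced (well bottom): (6,2,7) with a≤c, −a<b≤a
well minimum |f| = |-6| = 6 (negative-definite)

6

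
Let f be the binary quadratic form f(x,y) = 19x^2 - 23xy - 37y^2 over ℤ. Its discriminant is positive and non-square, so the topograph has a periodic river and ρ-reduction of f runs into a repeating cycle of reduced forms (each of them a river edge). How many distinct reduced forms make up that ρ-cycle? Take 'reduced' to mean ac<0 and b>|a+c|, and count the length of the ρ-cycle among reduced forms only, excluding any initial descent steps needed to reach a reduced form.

D = 3341, ⌊√D⌋ = 57
descent: ρ → (-37,23,19)  [lands on river]
river: ρ → (19,53,-7)
river: ρ → (-7,45,47)
river: ρ → (47,49,-5)
river: ρ → (-5,51,37)
river: ρ → (37,23,-19)
river: ρ → (-19,53,7)
river: ρ → (7,45,-47)
river: ρ → (-47,49,5)
river: ρ → (5,51,-37)
ρ-cycle length = 10 (tail of 1 descent step not counted)

10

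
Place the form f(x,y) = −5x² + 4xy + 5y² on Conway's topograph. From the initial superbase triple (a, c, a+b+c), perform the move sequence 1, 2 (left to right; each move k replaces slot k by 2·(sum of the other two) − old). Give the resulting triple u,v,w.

start (-5,5,4) = (f(1,0),f(0,1),f(1,1))
replace slot 1: 2·(5+4) − (-5) = 23 → (23,5,4)
replace slot 2: 2·(23+4) − 5 = 49 → (23,49,4)

23,49,4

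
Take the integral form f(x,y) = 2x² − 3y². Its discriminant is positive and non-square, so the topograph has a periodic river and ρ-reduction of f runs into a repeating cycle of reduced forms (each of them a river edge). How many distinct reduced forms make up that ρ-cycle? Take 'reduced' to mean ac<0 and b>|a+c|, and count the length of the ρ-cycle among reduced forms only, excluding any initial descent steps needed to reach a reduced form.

D = 24, ⌊√D⌋ = 4
descent: ρ → (-3,0,2)
descent: ρ → (2,4,-1)  [lands on river]
river: ρ → (-1,4,2)
ρ-cycle length = 2 (tail of 2 descent steps not counted)

2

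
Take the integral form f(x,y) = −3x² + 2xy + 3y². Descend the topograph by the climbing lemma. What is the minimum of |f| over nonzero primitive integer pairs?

river: ρ → (3,4,-2)
river: ρ → (-2,4,3)
river: ρ → (3,2,-3)
river: ρ → (-3,4,2)
river: ρ → (2,4,-3)
river: ρ → (-3,2,3)
closes: descent 0, river 6
min |a| on river = 2

2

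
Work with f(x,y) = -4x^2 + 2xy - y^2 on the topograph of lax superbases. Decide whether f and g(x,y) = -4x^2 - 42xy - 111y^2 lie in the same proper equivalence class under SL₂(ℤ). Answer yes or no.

D₁ = -12, D₂ = -12
f is negative-definite; reduce −f:
−f: flip: (4,-2,1)→(1,2,4)
−f: translate: b→0 (≡2 mod 2), so (1,2,4)→(1,0,3)
−f: reduced (well bottom): (1,0,3) with a≤c, −a<b≤a
flip sign back: reduced form of f is (-1,0,-3)
g is negative-definite; reduce −g:
−g: translate: b→2 (≡42 mod 8), so (4,42,111)→(4,2,1)
−g: flip: (4,2,1)→(1,-2,4)
−g: translate: b→0 (≡-2 mod 2), so (1,-2,4)→(1,0,3)
−g: reduced (well bottom): (1,0,3) with a≤c, −a<b≤a
flip sign back: reduced form of g is (-1,0,-3)
reduced forms (-1, 0, -3) vs (-1, 0, -3) ⇒ equivalent

yes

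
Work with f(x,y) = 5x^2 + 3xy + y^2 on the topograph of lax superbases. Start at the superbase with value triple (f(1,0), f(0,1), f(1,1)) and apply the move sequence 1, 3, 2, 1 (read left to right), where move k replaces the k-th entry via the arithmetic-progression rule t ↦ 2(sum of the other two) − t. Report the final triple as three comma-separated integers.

start (5,1,9) = (f(1,0),f(0,1),f(1,1))
replace slot 1: 2·(1+9) − 5 = 15 → (15,1,9)
replace slot 3: 2·(15+1) − 9 = 23 → (15,1,23)
replace slot 2: 2·(15+23) − 1 = 75 → (15,75,23)
replace slot 1: 2·(75+23) − 15 = 181 → (181,75,23)

181,75,23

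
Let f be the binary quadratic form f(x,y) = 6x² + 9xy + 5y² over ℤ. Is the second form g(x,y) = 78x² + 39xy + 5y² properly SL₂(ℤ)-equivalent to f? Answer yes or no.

D₁ = -39, D₂ = -39
f: translate: b→-3 (≡9 mod 12), so (6,9,5)→(6,-3,2)
f: flip: (6,-3,2)→(2,3,6)
f: translate: b→-1 (≡3 mod 4), so (2,3,6)→(2,-1,5)
f: reduced (well bottom): (2,-1,5) with a≤c, −a<b≤a
g: flip: (78,39,5)→(5,-39,78)
g: translate: b→1 (≡-39 mod 10), so (5,-39,78)→(5,1,2)
g: flip: (5,1,2)→(2,-1,5)
g: reduced (well bottom): (2,-1,5) with a≤c, −a<b≤a
reduced forms (2, -1, 5) vs (2, -1, 5) ⇒ equivalent

yes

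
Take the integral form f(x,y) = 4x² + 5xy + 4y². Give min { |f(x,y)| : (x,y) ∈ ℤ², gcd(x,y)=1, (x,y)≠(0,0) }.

translate: b→-3 (≡5 mod 8), so (4,5,4)→(4,-3,3)
flip: (4,-3,3)→(3,3,4)
reduced (well bottom): (3,3,4) with a≤c, −a<b≤a
well minimum = a = 3

3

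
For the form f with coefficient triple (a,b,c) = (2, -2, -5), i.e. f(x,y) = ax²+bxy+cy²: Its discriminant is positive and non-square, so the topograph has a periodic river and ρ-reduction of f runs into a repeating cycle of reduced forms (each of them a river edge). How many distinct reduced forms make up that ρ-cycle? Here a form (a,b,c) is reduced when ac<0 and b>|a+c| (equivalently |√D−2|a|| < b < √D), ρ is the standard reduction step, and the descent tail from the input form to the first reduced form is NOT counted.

D = 44, ⌊√D⌋ = 6
descent: ρ → (-5,2,2)
descent: ρ → (2,6,-1)  [lands on river]
river: ρ → (-1,6,2)
ρ-cycle length = 2 (tail of 2 descent steps not counted)

2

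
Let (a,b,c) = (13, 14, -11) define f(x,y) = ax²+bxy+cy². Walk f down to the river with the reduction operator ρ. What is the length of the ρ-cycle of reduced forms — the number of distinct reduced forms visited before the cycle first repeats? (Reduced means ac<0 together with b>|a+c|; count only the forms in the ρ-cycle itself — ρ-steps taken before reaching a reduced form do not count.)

D = 768, ⌊√D⌋ = 27
river: ρ → (-11,8,16)
river: ρ → (16,24,-3)
river: ρ → (-3,24,16)
river: ρ → (16,8,-11)
river: ρ → (-11,14,13)
river: ρ → (13,12,-12)
river: ρ → (-12,12,13)
river: ρ → (13,14,-11)
ρ-cycle length = 8 (tail of 0 descent steps not counted)

8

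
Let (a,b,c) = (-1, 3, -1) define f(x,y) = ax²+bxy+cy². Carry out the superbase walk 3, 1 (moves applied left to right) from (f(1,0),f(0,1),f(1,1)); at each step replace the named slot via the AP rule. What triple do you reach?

start (-1,-1,1) = (f(1,0),f(0,1),f(1,1))
replace slot 3: 2·((-1)+(-1)) − 1 = -5 → (-1,-1,-5)
replace slot 1: 2·((-1)+(-5)) − (-1) = -11 → (-11,-1,-5)

-11,-1,-5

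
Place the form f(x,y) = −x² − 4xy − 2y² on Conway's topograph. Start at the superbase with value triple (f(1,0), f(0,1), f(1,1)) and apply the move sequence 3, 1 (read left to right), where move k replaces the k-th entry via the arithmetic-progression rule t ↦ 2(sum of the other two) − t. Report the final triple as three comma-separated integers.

start (-1,-2,-7) = (f(1,0),f(0,1),f(1,1))
replace slot 3: 2·((-1)+(-2)) − (-7) = 1 → (-1,-2,1)
replace slot 1: 2·((-2)+1) − (-1) = -1 → (-1,-2,1)

-1,-2,1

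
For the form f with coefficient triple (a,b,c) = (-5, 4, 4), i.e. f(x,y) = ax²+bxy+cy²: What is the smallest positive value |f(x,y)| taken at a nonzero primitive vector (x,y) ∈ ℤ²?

river: ρ → (4,4,-5)
river: ρ → (-5,6,3)
river: ρ → (3,6,-5)
river: ρ → (-5,4,4)
closes: descent 0, river 4
min |a| on river = 3

3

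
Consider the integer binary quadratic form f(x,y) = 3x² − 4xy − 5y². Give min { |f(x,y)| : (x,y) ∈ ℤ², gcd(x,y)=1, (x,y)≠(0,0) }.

descent: ρ → (-5,4,3)  [lands on river]
river: ρ → (3,8,-1)
river: ρ → (-1,8,3)
river: ρ → (3,4,-5)
river: ρ → (-5,6,2)
river: ρ → (2,6,-5)
closes: descent 1, river 6
min |a| on river = 1

1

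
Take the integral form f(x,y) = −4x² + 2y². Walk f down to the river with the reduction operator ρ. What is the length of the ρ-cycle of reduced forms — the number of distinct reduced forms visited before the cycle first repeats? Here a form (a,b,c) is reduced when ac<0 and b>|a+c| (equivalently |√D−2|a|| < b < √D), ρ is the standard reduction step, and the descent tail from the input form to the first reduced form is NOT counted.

D = 32, ⌊√D⌋ = 5
descent: ρ → (2,4,-2)  [lands on river]
river: ρ → (-2,4,2)
ρ-cycle length = 2 (tail of 1 descent step not counted)

2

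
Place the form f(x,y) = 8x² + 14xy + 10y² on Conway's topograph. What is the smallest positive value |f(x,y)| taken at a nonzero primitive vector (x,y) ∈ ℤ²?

translate: b→-2 (≡14 mod 16), so (8,14,10)→(8,-2,4)
flip: (8,-2,4)→(4,2,8)
reduced (well bottom): (4,2,8) with a≤c, −a<b≤a
well minimum = a = 4

4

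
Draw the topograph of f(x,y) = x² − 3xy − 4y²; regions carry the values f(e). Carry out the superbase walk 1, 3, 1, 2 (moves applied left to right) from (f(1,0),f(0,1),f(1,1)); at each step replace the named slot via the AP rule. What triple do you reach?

start (1,-4,-6) = (f(1,0),f(0,1),f(1,1))
replace slot 1: 2·((-4)+(-6)) − 1 = -21 → (-21,-4,-6)
replace slot 3: 2·((-21)+(-4)) − (-6) = -44 → (-21,-4,-44)
replace slot 1: 2·((-4)+(-44)) − (-21) = -75 → (-75,-4,-44)
replace slot 2: 2·((-75)+(-44)) − (-4) = -234 → (-75,-234,-44)

-75,-234,-44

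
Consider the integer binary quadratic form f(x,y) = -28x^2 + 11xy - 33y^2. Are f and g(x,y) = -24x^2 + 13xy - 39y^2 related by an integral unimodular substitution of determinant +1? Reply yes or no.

D₁ = -3575, D₂ = -3575
f is negative-definite; reduce −f:
−f: reduced (well bottom): (28,-11,33) with a≤c, −a<b≤a
flip sign back: reduced form of f is (-28,11,-33)
g is negative-definite; reduce −g:
−g: reduced (well bottom): (24,-13,39) with a≤c, −a<b≤a
flip sign back: reduced form of g is (-24,13,-39)
reduced forms (-28, 11, -33) vs (-24, 13, -39) ⇒ inequivalent

no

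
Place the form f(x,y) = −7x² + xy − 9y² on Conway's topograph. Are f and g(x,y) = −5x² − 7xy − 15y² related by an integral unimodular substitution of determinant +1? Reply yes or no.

D₁ = -251, D₂ = -251
f is negative-definite; reduce −f:
−f: reduced (well bottom): (7,-1,9) with a≤c, −a<b≤a
flip sign back: reduced form of f is (-7,1,-9)
g is negative-definite; reduce −g:
−g: translate: b→-3 (≡7 mod 10), so (5,7,15)→(5,-3,13)
−g: reduced (well bottom): (5,-3,13) with a≤c, −a<b≤a
flip sign back: reduced form of g is (-5,3,-13)
reduced forms (-7, 1, -9) vs (-5, 3, -13) ⇒ inequivalent

no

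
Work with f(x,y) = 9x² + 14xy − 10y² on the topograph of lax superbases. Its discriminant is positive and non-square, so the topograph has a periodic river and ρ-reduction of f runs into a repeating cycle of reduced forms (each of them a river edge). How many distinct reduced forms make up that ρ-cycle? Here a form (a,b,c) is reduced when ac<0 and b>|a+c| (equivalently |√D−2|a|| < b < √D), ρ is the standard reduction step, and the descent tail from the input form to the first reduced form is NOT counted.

D = 556, ⌊√D⌋ = 23
river: ρ → (-10,6,13)
river: ρ → (13,20,-3)
river: ρ → (-3,22,6)
river: ρ → (6,14,-15)
river: ρ → (-15,16,5)
river: ρ → (5,14,-18)
river: ρ → (-18,22,1)
river: ρ → (1,22,-18)
river: ρ → (-18,14,5)
river: ρ → (5,16,-15)
river: ρ → (-15,14,6)
river: ρ → (6,22,-3)
river: ρ → (-3,20,13)
river: ρ → (13,6,-10)
river: ρ → (-10,14,9)
river: ρ → (9,22,-2)
river: ρ → (-2,22,9)
river: ρ → (9,14,-10)
ρ-cycle length = 18 (tail of 0 descent steps not counted)

18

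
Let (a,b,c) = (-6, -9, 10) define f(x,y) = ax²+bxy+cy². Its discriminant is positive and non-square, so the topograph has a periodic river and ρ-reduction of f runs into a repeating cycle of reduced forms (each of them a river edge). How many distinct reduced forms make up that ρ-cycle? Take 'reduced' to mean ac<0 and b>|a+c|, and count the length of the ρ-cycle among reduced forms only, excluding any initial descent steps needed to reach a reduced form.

D = 321, ⌊√D⌋ = 17
descent: ρ → (10,9,-6)  [lands on river]
river: ρ → (-6,15,4)
river: ρ → (4,17,-2)
river: ρ → (-2,15,12)
river: ρ → (12,9,-5)
river: ρ → (-5,11,10)
ρ-cycle length = 6 (tail of 1 descent step not counted)

6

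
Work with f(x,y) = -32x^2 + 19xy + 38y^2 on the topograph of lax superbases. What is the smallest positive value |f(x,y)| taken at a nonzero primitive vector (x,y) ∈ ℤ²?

river: ρ → (38,57,-13)
river: ρ → (-13,47,58)
river: ρ → (58,69,-2)
river: ρ → (-2,71,23)
river: ρ → (23,67,-8)
river: ρ → (-8,61,47)
river: ρ → (47,33,-22)
river: ρ → (-22,55,25)
river: ρ → (25,45,-32)
river: ρ → (-32,19,38)
closes: descent 0, river 10
min |a| on river = 2

2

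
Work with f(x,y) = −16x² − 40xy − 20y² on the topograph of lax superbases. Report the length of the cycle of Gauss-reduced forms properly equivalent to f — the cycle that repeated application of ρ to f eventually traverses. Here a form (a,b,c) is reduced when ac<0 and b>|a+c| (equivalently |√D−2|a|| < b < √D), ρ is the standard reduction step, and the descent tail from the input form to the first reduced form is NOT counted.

D = 320, ⌊√D⌋ = 17
descent: ρ → (-20,0,4)
descent: ρ → (4,16,-4)  [lands on river]
river: ρ → (-4,16,4)
ρ-cycle length = 2 (tail of 2 descent steps not counted)

2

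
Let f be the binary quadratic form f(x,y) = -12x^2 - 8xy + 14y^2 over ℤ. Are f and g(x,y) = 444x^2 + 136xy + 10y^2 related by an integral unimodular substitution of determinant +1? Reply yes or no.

D₁ = 736, D₂ = 736
river cycle of f (length 12): (14, 8, -12), (-12, 16, 10), (10, 24, -4), (-4, 24, 10), (10, 16, -12), (-12, 8, 14), (14, 20, -6), (-6, 16, 20), (20, 24, -2), (-2, 24, 20), … (2 more)
river cycle of g (length 12): (10, 24, -4), (-4, 24, 10), (10, 16, -12), (-12, 8, 14), (14, 20, -6), (-6, 16, 20), (20, 24, -2), (-2, 24, 20), (20, 16, -6), (-6, 20, 14), … (2 more)
cycles coincide ⇒ equivalent

yes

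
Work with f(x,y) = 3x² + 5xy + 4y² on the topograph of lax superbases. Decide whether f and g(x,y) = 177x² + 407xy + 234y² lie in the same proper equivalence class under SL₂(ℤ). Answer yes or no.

D₁ = -23, D₂ = -23
f: translate: b→-1 (≡5 mod 6), so (3,5,4)→(3,-1,2)
f: flip: (3,-1,2)→(2,1,3)
f: reduced (well bottom): (2,1,3) with a≤c, −a<b≤a
g: translate: b→53 (≡407 mod 354), so (177,407,234)→(177,53,4)
g: flip: (177,53,4)→(4,-53,177)
g: translate: b→3 (≡-53 mod 8), so (4,-53,177)→(4,3,2)
g: flip: (4,3,2)→(2,-3,4)
g: translate: b→1 (≡-3 mod 4), so (2,-3,4)→(2,1,3)
g: reduced (well bottom): (2,1,3) with a≤c, −a<b≤a
reduced forms (2, 1, 3) vs (2, 1, 3) ⇒ equivalent

yes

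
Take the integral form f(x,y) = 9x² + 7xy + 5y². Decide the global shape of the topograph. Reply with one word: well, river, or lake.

D = b²−4ac = 7² − 4·9·5 = -131
D < 0 ⇒ definite ⇒ every region one sign ⇒ single well

well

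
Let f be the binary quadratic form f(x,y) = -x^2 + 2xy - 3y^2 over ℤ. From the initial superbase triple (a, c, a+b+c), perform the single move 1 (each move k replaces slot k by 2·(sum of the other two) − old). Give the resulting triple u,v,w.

start (-1,-3,-2) = (f(1,0),f(0,1),f(1,1))
replace slot 1: 2·((-3)+(-2)) − (-1) = -9 → (-9,-3,-2)

-9,-3,-2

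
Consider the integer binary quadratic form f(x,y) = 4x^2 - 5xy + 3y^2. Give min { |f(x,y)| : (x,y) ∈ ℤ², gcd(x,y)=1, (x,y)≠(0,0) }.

translate: b→3 (≡-5 mod 8), so (4,-5,3)→(4,3,2)
flip: (4,3,2)→(2,-3,4)
translate: b→1 (≡-3 mod 4), so (2,-3,4)→(2,1,3)
reduced (well bottom): (2,1,3) with a≤c, −a<b≤a
well minimum = a = 2

2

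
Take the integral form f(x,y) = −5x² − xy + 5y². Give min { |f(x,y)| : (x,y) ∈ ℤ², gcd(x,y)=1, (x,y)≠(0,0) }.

descent: ρ → (5,1,-5)  [lands on river]
river: ρ → (-5,9,1)
river: ρ → (1,9,-5)
river: ρ → (-5,1,5)
river: ρ → (5,9,-1)
river: ρ → (-1,9,5)
closes: descent 1, river 6
min |a| on river = 1

1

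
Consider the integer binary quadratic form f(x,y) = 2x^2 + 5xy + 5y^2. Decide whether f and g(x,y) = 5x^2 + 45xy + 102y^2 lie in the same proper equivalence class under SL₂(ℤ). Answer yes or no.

D₁ = -15, D₂ = -15
f: translate: b→1 (≡5 mod 4), so (2,5,5)→(2,1,2)
f: reduced (well bottom): (2,1,2) with a≤c, −a<b≤a
g: translate: b→5 (≡45 mod 10), so (5,45,102)→(5,5,2)
g: flip: (5,5,2)→(2,-5,5)
g: translate: b→-1 (≡-5 mod 4), so (2,-5,5)→(2,-1,2)
g: flip: (2,-1,2)→(2,1,2)
g: reduced (well bottom): (2,1,2) with a≤c, −a<b≤a
reduced forms (2, 1, 2) vs (2, 1, 2) ⇒ equivalent

yes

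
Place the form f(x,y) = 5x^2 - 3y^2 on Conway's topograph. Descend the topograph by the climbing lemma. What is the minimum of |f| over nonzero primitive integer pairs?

descent: ρ → (-3,6,2)  [lands on river]
river: ρ → (2,6,-3)
closes: descent 1, river 2
min |a| on river = 2

2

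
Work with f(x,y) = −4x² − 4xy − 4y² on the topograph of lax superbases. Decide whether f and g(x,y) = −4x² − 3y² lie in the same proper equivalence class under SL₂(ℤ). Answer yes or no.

D₁ = -48, D₂ = -48
f is negative-definite; reduce −f:
−f: reduced (well bottom): (4,4,4) with a≤c, −a<b≤a
flip sign back: reduced form of f is (-4,-4,-4)
g is negative-definite; reduce −g:
−g: flip: (4,0,3)→(3,0,4)
−g: reduced (well bottom): (3,0,4) with a≤c, −a<b≤a
flip sign back: reduced form of g is (-3,0,-4)
reduced forms (-4, -4, -4) vs (-3, 0, -4) ⇒ inequivalent

no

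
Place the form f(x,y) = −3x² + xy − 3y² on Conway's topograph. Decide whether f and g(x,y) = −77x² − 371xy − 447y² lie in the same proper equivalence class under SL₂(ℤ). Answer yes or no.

D₁ = -35, D₂ = -35
f is negative-definite; reduce −f:
−f: flip: (3,-1,3)→(3,1,3)
−f: reduced (well bottom): (3,1,3) with a≤c, −a<b≤a
flip sign back: reduced form of f is (-3,-1,-3)
g is negative-definite; reduce −g:
−g: translate: b→63 (≡371 mod 154), so (77,371,447)→(77,63,13)
−g: flip: (77,63,13)→(13,-63,77)
−g: translate: b→-11 (≡-63 mod 26), so (13,-63,77)→(13,-11,3)
−g: flip: (13,-11,3)→(3,11,13)
−g: translate: b→-1 (≡11 mod 6), so (3,11,13)→(3,-1,3)
−g: flip: (3,-1,3)→(3,1,3)
−g: reduced (well bottom): (3,1,3) with a≤c, −a<b≤a
flip sign back: reduced form of g is (-3,-1,-3)
reduced forms (-3, -1, -3) vs (-3, -1, -3) ⇒ equivalent

yes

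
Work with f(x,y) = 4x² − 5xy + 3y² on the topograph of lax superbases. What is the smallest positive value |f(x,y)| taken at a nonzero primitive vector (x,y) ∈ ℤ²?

translate: b→3 (≡-5 mod 8), so (4,-5,3)→(4,3,2)
flip: (4,3,2)→(2,-3,4)
translate: b→1 (≡-3 mod 4), so (2,-3,4)→(2,1,3)
reduced (well bottom): (2,1,3) with a≤c, −a<b≤a
well minimum = a = 2

2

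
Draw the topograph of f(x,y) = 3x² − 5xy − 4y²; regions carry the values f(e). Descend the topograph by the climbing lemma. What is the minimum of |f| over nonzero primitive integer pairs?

descent: ρ → (-4,5,3)  [lands on river]
river: ρ → (3,7,-2)
river: ρ → (-2,5,6)
river: ρ → (6,7,-1)
river: ρ → (-1,7,6)
river: ρ → (6,5,-2)
river: ρ → (-2,7,3)
river: ρ → (3,5,-4)
river: ρ → (-4,3,4)
river: ρ → (4,5,-3)
river: ρ → (-3,7,2)
river: ρ → (2,5,-6)
river: ρ → (-6,7,1)
river: ρ → (1,7,-6)
river: ρ → (-6,5,2)
river: ρ → (2,7,-3)
river: ρ → (-3,5,4)
river: ρ → (4,3,-4)
closes: descent 1, river 18
min |a| on river = 1

1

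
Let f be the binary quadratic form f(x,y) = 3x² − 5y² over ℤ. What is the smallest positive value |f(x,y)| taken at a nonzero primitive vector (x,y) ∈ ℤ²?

descent: ρ → (-5,0,3)
descent: ρ → (3,6,-2)  [lands on river]
river: ρ → (-2,6,3)
closes: descent 2, river 2
min |a| on river = 2

2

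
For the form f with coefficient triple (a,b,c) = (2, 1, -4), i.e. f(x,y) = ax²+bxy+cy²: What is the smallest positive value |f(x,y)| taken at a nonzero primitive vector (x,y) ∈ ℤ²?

descent: ρ → (-4,-1,2)
descent: ρ → (2,5,-1)  [lands on river]
river: ρ → (-1,5,2)
river: ρ → (2,3,-3)
river: ρ → (-3,3,2)
closes: descent 2, river 4
min |a| on river = 1

1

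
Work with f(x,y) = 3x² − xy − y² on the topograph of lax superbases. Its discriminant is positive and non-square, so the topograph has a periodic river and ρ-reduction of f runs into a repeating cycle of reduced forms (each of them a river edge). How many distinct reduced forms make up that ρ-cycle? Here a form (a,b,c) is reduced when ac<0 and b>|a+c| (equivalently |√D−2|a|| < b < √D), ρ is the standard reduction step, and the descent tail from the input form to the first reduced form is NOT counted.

D = 13, ⌊√D⌋ = 3
descent: ρ → (-1,3,1)  [lands on river]
river: ρ → (1,3,-1)
ρ-cycle length = 2 (tail of 1 descent step not counted)

2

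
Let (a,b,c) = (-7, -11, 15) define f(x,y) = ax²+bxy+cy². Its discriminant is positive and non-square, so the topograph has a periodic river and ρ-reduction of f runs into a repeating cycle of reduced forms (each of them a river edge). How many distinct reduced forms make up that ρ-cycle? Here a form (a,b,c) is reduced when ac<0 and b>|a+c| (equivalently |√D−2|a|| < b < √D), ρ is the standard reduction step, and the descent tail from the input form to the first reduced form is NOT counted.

D = 541, ⌊√D⌋ = 23
descent: ρ → (15,11,-7)  [lands on river]
river: ρ → (-7,17,9)
river: ρ → (9,19,-5)
river: ρ → (-5,21,5)
river: ρ → (5,19,-9)
river: ρ → (-9,17,7)
river: ρ → (7,11,-15)
river: ρ → (-15,19,3)
river: ρ → (3,23,-1)
river: ρ → (-1,23,3)
river: ρ → (3,19,-15)
river: ρ → (-15,11,7)
river: ρ → (7,17,-9)
river: ρ → (-9,19,5)
river: ρ → (5,21,-5)
river: ρ → (-5,19,9)
river: ρ → (9,17,-7)
river: ρ → (-7,11,15)
river: ρ → (15,19,-3)
river: ρ → (-3,23,1)
river: ρ → (1,23,-3)
river: ρ → (-3,19,15)
ρ-cycle length = 22 (tail of 1 descent step not counted)

22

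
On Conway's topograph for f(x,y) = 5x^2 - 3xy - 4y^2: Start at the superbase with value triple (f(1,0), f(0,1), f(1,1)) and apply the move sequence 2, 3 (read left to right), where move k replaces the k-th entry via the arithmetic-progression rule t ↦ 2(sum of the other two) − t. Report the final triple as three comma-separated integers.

start (5,-4,-2) = (f(1,0),f(0,1),f(1,1))
replace slot 2: 2·(5+(-2)) − (-4) = 10 → (5,10,-2)
replace slot 3: 2·(5+10) − (-2) = 32 → (5,10,32)

5,10,32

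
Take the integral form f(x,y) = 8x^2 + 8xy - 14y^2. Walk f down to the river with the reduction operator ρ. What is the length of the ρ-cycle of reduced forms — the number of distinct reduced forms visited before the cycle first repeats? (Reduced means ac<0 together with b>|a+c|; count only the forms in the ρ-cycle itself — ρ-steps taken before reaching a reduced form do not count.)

D = 512, ⌊√D⌋ = 22
river: ρ → (-14,20,2)
river: ρ → (2,20,-14)
river: ρ → (-14,8,8)
river: ρ → (8,8,-14)
ρ-cycle length = 4 (tail of 0 descent steps not counted)

4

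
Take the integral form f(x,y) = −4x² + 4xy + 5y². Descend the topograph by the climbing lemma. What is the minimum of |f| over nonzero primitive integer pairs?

river: ρ → (5,6,-3)
river: ρ → (-3,6,5)
river: ρ → (5,4,-4)
river: ρ → (-4,4,5)
closes: descent 0, river 4
min |a| on river = 3

3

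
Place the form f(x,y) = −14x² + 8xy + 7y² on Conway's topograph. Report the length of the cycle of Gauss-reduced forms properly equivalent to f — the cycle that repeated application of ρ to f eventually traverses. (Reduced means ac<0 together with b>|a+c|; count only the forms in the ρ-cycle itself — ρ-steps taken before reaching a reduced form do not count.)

D = 456, ⌊√D⌋ = 21
river: ρ → (7,20,-2)
river: ρ → (-2,20,7)
river: ρ → (7,8,-14)
river: ρ → (-14,20,1)
river: ρ → (1,20,-14)
river: ρ → (-14,8,7)
ρ-cycle length = 6 (tail of 0 descent steps not counted)

6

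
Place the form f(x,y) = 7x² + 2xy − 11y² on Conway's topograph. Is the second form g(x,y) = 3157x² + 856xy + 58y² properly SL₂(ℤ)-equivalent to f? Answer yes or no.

D₁ = 312, D₂ = 312
river cycle of f (length 4): (7, 16, -2), (-2, 16, 7), (7, 12, -6), (-6, 12, 7)
river cycle of g (length 4): (7, 16, -2), (-2, 16, 7), (7, 12, -6), (-6, 12, 7)
cycles coincide ⇒ equivalent

yes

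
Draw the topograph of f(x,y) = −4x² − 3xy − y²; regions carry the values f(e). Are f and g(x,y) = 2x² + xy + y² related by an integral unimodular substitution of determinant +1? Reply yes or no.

D₁ = -7, D₂ = -7
f is negative-definite; reduce −f:
−f: flip: (4,3,1)→(1,-3,4)
−f: translate: b→1 (≡-3 mod 2), so (1,-3,4)→(1,1,2)
−f: reduced (well bottom): (1,1,2) with a≤c, −a<b≤a
flip sign back: reduced form of f is (-1,-1,-2)
g: flip: (2,1,1)→(1,-1,2)
g: translate: b→1 (≡-1 mod 2), so (1,-1,2)→(1,1,2)
g: reduced (well bottom): (1,1,2) with a≤c, −a<b≤a
reduced forms (-1, -1, -2) vs (1, 1, 2) ⇒ inequivalent

no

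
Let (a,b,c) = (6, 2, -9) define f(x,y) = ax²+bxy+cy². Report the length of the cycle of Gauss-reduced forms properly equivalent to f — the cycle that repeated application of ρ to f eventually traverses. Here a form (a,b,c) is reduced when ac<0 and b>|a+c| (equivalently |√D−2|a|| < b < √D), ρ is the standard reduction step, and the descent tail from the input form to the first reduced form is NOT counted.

D = 220, ⌊√D⌋ = 14
descent: ρ → (-9,-2,6)
descent: ρ → (6,14,-1)  [lands on river]
river: ρ → (-1,14,6)
river: ρ → (6,10,-5)
river: ρ → (-5,10,6)
ρ-cycle length = 4 (tail of 2 descent steps not counted)

4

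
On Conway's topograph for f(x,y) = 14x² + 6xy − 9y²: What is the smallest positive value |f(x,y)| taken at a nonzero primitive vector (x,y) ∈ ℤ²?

river: ρ → (-9,12,11)
river: ρ → (11,10,-10)
river: ρ → (-10,10,11)
river: ρ → (11,12,-9)
river: ρ → (-9,6,14)
river: ρ → (14,22,-1)
river: ρ → (-1,22,14)
river: ρ → (14,6,-9)
closes: descent 0, river 8
min |a| on river = 1

1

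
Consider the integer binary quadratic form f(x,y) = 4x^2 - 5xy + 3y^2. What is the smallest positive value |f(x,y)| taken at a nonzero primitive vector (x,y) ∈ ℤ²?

translate: b→3 (≡-5 mod 8), so (4,-5,3)→(4,3,2)
flip: (4,3,2)→(2,-3,4)
translate: b→1 (≡-3 mod 4), so (2,-3,4)→(2,1,3)
reduced (well bottom): (2,1,3) with a≤c, −a<b≤a
well minimum = a = 2

2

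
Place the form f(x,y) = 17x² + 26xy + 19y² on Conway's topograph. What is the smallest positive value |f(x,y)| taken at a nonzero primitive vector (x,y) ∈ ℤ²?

translate: b→-8 (≡26 mod 34), so (17,26,19)→(17,-8,10)
flip: (17,-8,10)→(10,8,17)
reduced (well bottom): (10,8,17) with a≤c, −a<b≤a
well minimum = a = 10

10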